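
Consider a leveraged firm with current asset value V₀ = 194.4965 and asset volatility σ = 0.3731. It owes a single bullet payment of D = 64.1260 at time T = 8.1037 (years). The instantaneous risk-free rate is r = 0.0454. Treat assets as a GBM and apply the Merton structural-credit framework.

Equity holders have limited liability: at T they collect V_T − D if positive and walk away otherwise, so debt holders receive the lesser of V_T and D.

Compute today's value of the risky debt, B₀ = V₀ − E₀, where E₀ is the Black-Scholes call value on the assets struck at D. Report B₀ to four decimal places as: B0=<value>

d₁ = [ln(V₀/D) + (r + σ²/2)T] / (σ√T)
   = [ln(194.4965/64.1260) + (0.0454 + 0.5·0.3731²)·8.1037] / (0.3731·√8.1037)
   = [1.109564 + 0.931940] / 1.062104 = 1.922133
d₂ = d₁ − σ√T = 1.922133 − 1.062104 = 0.860029
N(d₁) = 0.972705,  N(d₂) = 0.805114,  e^(−rT) = 0.692181
E₀ = V₀·N(d₁) − D·e^(−rT)·N(d₂)
   = 194.4965·0.972705 − 64.1260·0.692181·0.805114 = 153.451406
B₀ = V₀ − E₀ = 194.4965 − 153.451406 = 41.045094

B0=41.0451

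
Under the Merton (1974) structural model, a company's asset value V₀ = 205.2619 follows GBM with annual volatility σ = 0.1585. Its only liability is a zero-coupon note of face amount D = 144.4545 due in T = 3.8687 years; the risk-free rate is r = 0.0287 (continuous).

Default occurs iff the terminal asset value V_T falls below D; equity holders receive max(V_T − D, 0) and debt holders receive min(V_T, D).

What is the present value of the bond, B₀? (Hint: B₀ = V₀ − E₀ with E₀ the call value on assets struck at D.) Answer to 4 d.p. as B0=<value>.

B0=127.7406

d₁ = [ln(V₀/D) + (r + σ²/2)T] / (σ√T)
   = [ln(205.2619/144.4545) + (0.0287 + 0.5·0.1585²)·3.8687] / (0.1585·√3.8687)
   = [0.351322 + 0.159627] / 0.311754 = 1.638950
d₂ = d₁ − σ√T = 1.638950 − 0.311754 = 1.327197
N(d₁) = 0.949388,  N(d₂) = 0.907778,  e^(−rT) = 0.894910
E₀ = V₀·N(d₁) − D·e^(−rT)·N(d₂)
   = 205.2619·0.949388 − 144.4545·0.894910·0.907778 = 77.521264
B₀ = V₀ − E₀ = 205.2619 − 77.521264 = 127.740636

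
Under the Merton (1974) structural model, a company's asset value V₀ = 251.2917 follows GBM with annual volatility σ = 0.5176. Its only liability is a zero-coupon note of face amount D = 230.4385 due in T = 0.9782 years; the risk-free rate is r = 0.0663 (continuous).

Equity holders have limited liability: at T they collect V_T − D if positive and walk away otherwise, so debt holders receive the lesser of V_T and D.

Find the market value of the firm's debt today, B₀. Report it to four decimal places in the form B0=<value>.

d₁ = [ln(V₀/D) + (r + σ²/2)T] / (σ√T)
   = [ln(251.2917/230.4385) + (0.0663 + 0.5·0.5176²)·0.9782] / (0.5176·√0.9782)
   = [0.086630 + 0.195889] / 0.511927 = 0.551875
d₂ = d₁ − σ√T = 0.551875 − 0.511927 = 0.039948
N(d₁) = 0.709483,  N(d₂) = 0.515933,  e^(−rT) = 0.937204
E₀ = V₀·N(d₁) − D·e^(−rT)·N(d₂)
   = 251.2917·0.709483 − 230.4385·0.937204·0.515933 = 66.862340
B₀ = V₀ − E₀ = 251.2917 − 66.862340 = 184.429360

B0=184.4294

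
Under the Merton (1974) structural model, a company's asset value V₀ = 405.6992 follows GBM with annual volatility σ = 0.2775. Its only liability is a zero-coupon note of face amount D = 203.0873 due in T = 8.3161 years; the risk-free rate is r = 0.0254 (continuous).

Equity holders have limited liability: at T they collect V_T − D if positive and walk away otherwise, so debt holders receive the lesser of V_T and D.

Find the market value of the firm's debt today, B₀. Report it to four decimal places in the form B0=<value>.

B0=151.7082

d₁ = [ln(V₀/D) + (r + σ²/2)T] / (σ√T)
   = [ln(405.6992/203.0873) + (0.0254 + 0.5·0.2775²)·8.3161] / (0.2775·√8.3161)
   = [0.691976 + 0.531425] / 0.800245 = 1.528783
d₂ = d₁ − σ√T = 1.528783 − 0.800245 = 0.728539
N(d₁) = 0.936841,  N(d₂) = 0.766858,  e^(−rT) = 0.809589
E₀ = V₀·N(d₁) − D·e^(−rT)·N(d₂)
   = 405.6992·0.936841 − 203.0873·0.809589·0.766858 = 253.990976
B₀ = V₀ − E₀ = 405.6992 − 253.990976 = 151.708224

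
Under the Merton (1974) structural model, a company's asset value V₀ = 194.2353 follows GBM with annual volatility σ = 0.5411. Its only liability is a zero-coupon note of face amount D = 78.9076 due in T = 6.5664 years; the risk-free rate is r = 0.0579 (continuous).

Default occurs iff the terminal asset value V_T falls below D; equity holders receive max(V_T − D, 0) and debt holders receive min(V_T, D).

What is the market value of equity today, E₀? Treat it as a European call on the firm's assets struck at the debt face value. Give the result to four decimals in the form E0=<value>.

E0=152.0608

d₁ = [ln(V₀/D) + (r + σ²/2)T] / (σ√T)
   = [ln(194.2353/78.9076) + (0.0579 + 0.5·0.5411²)·6.5664] / (0.5411·√6.5664)
   = [0.900793 + 1.341480] / 1.386568 = 1.617139
d₂ = d₁ − σ√T = 1.617139 − 1.386568 = 0.230571
N(d₁) = 0.947076,  N(d₂) = 0.591176,  e^(−rT) = 0.683728
E₀ = V₀·N(d₁) − D·e^(−rT)·N(d₂)
   = 194.2353·0.947076 − 78.9076·0.683728·0.591176 = 152.060816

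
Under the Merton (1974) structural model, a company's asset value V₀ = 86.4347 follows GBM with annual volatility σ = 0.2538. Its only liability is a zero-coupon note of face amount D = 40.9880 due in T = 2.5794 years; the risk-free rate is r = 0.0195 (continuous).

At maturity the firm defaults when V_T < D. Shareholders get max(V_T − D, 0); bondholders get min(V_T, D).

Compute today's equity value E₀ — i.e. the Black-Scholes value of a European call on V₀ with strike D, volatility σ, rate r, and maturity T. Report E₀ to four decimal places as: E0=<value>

d₁ = [ln(V₀/D) + (r + σ²/2)T] / (σ√T)
   = [ln(86.4347/40.9880) + (0.0195 + 0.5·0.2538²)·2.5794] / (0.2538·√2.5794)
   = [0.746110 + 0.133374] / 0.407616 = 2.157629
d₂ = d₁ − σ√T = 2.157629 − 0.407616 = 1.750013
N(d₁) = 0.984522,  N(d₂) = 0.959942,  e^(−rT) = 0.950946
E₀ = V₀·N(d₁) − D·e^(−rT)·N(d₂)
   = 86.4347·0.984522 − 40.9880·0.950946·0.959942 = 47.680827

E0=47.6808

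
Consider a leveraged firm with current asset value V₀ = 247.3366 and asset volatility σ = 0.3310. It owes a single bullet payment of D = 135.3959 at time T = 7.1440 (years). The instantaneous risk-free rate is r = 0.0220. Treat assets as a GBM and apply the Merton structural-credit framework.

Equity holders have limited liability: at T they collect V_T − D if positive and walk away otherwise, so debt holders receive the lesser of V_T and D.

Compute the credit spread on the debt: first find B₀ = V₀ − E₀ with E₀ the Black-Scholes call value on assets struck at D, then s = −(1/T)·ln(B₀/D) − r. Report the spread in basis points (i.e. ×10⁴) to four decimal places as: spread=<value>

d₁ = [ln(V₀/D) + (r + σ²/2)T] / (σ√T)
   = [ln(247.3366/135.3959) + (0.0220 + 0.5·0.3310²)·7.1440] / (0.3310·√7.1440)
   = [0.602547 + 0.548520] / 0.884705 = 1.301074
d₂ = d₁ − σ√T = 1.301074 − 0.884705 = 0.416368
N(d₁) = 0.903383,  N(d₂) = 0.661430,  e^(−rT) = 0.854560
E₀ = V₀·N(d₁) − D·e^(−rT)·N(d₂)
   = 247.3366·0.903383 − 135.3959·0.854560·0.661430 = 146.909721
B₀ = V₀ − E₀ = 247.3366 − 146.909721 = 100.426879
spread = −(1/T)·ln(B₀/D) − r = −(1/7.1440)·ln(100.426879/135.3959) − 0.0220 = 0.01982156
in basis points: 0.01982156 × 10⁴ = 198.2156 bp

spread=198.2156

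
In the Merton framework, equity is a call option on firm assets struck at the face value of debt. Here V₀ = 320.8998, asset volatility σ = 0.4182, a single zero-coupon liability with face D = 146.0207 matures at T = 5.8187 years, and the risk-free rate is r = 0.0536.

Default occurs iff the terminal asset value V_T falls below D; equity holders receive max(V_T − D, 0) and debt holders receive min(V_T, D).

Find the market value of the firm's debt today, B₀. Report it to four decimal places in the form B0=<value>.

d₁ = [ln(V₀/D) + (r + σ²/2)T] / (σ√T)
   = [ln(320.8998/146.0207) + (0.0536 + 0.5·0.4182²)·5.8187] / (0.4182·√5.8187)
   = [0.787381 + 0.820702] / 1.008781 = 1.594085
d₂ = d₁ − σ√T = 1.594085 − 1.008781 = 0.585303
N(d₁) = 0.944541,  N(d₂) = 0.720828,  e^(−rT) = 0.732068
E₀ = V₀·N(d₁) − D·e^(−rT)·N(d₂)
   = 320.8998·0.944541 − 146.0207·0.732068·0.720828 = 226.048777
B₀ = V₀ − E₀ = 320.8998 − 226.048777 = 94.851023

B0=94.8510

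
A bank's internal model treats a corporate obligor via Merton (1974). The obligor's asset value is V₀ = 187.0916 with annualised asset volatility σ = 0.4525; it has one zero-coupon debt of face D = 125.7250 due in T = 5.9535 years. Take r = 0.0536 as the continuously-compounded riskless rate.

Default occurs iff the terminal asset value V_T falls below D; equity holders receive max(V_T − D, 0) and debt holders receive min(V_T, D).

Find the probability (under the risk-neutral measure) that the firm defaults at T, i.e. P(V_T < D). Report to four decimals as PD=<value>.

PD=0.4614

d₁ = [ln(V₀/D) + (r + σ²/2)T] / (σ√T)
   = [ln(187.0916/125.7250) + (0.0536 + 0.5·0.4525²)·5.9535] / (0.4525·√5.9535)
   = [0.397501 + 0.928616] / 1.104091 = 1.201094
d₂ = d₁ − σ√T = 1.201094 − 1.104091 = 0.097004
risk-neutral PD = N(−d₂) = N(-0.097004) = 0.461362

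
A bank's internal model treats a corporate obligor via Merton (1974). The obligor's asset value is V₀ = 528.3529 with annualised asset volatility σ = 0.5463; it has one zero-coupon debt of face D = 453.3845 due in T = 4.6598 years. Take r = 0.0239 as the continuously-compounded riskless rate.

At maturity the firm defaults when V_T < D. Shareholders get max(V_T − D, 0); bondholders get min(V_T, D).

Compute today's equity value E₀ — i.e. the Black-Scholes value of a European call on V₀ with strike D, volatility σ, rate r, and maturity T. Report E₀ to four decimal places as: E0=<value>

E0=273.5657

d₁ = [ln(V₀/D) + (r + σ²/2)T] / (σ√T)
   = [ln(528.3529/453.3845) + (0.0239 + 0.5·0.5463²)·4.6598] / (0.5463·√4.6598)
   = [0.153024 + 0.806713] / 1.179274 = 0.813837
d₂ = d₁ − σ√T = 0.813837 − 1.179274 = -0.365437
N(d₁) = 0.792131,  N(d₂) = 0.357392,  e^(−rT) = 0.894608
E₀ = V₀·N(d₁) − D·e^(−rT)·N(d₂)
   = 528.3529·0.792131 − 453.3845·0.894608·0.357392 = 273.565664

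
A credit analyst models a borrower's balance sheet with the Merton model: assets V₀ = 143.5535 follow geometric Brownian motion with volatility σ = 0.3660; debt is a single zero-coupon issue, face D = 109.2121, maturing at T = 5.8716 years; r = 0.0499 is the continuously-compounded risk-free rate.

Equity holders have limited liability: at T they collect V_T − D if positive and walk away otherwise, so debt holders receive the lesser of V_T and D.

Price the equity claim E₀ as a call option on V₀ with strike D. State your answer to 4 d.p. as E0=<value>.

E0=76.4695

d₁ = [ln(V₀/D) + (r + σ²/2)T] / (σ√T)
   = [ln(143.5535/109.2121) + (0.0499 + 0.5·0.3660²)·5.8716] / (0.3660·√5.8716)
   = [0.273416 + 0.686261] / 0.886869 = 1.082096
d₂ = d₁ − σ√T = 1.082096 − 0.886869 = 0.195227
N(d₁) = 0.860395,  N(d₂) = 0.577392,  e^(−rT) = 0.746027
E₀ = V₀·N(d₁) − D·e^(−rT)·N(d₂)
   = 143.5535·0.860395 − 109.2121·0.746027·0.577392 = 76.469537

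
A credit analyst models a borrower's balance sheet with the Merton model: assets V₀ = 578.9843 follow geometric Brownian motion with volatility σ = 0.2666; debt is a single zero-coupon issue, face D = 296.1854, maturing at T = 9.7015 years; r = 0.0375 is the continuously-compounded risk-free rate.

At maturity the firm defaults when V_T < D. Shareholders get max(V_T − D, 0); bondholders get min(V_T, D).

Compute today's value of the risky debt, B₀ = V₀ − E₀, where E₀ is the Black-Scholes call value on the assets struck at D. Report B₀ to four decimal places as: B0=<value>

B0=192.0457

d₁ = [ln(V₀/D) + (r + σ²/2)T] / (σ√T)
   = [ln(578.9843/296.1854) + (0.0375 + 0.5·0.2666²)·9.7015] / (0.2666·√9.7015)
   = [0.670290 + 0.708576] / 0.830385 = 1.660513
d₂ = d₁ − σ√T = 1.660513 − 0.830385 = 0.830128
N(d₁) = 0.951594,  N(d₂) = 0.796767,  e^(−rT) = 0.695026
E₀ = V₀·N(d₁) − D·e^(−rT)·N(d₂)
   = 578.9843·0.951594 − 296.1854·0.695026·0.796767 = 386.938572
B₀ = V₀ − E₀ = 578.9843 − 386.938572 = 192.045728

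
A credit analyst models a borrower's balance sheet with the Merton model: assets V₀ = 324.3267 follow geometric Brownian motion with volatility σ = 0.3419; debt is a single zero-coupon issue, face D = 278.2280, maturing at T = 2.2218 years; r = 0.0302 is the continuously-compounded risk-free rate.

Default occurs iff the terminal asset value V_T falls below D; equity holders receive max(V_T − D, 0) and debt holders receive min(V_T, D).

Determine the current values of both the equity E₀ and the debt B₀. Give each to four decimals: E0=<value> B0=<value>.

E0=96.1288 B0=228.1979

d₁ = [ln(V₀/D) + (r + σ²/2)T] / (σ√T)
   = [ln(324.3267/278.2280) + (0.0302 + 0.5·0.3419²)·2.2218] / (0.3419·√2.2218)
   = [0.153310 + 0.196958] / 0.509626 = 0.687304
d₂ = d₁ − σ√T = 0.687304 − 0.509626 = 0.177678
N(d₁) = 0.754054,  N(d₂) = 0.570512,  e^(−rT) = 0.935103
E₀ = V₀·N(d₁) − D·e^(−rT)·N(d₂)
   = 324.3267·0.754054 − 278.2280·0.935103·0.570512 = 96.128771
B₀ = V₀ − E₀ = 324.3267 − 96.128771 = 228.197929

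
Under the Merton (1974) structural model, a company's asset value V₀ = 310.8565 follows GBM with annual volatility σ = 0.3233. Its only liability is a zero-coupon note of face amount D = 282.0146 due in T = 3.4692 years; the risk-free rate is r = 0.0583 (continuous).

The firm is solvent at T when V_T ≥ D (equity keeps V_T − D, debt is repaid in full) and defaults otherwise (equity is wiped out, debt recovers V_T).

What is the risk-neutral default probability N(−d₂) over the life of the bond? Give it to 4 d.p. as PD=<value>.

d₁ = [ln(V₀/D) + (r + σ²/2)T] / (σ√T)
   = [ln(310.8565/282.0146) + (0.0583 + 0.5·0.3233²)·3.4692] / (0.3233·√3.4692)
   = [0.097373 + 0.383560] / 0.602172 = 0.798663
d₂ = d₁ − σ√T = 0.798663 − 0.602172 = 0.196491
risk-neutral PD = N(−d₂) = N(-0.196491) = 0.422113

PD=0.4221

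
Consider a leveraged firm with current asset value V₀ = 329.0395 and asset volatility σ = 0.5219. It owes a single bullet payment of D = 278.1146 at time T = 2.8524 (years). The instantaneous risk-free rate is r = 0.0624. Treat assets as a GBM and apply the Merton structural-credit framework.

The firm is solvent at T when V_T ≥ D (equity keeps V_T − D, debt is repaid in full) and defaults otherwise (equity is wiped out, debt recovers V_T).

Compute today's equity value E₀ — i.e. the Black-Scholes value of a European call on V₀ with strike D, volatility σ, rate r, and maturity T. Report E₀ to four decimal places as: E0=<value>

E0=150.5468

d₁ = [ln(V₀/D) + (r + σ²/2)T] / (σ√T)
   = [ln(329.0395/278.1146) + (0.0624 + 0.5·0.5219²)·2.8524] / (0.5219·√2.8524)
   = [0.168145 + 0.566458] / 0.881440 = 0.833412
d₂ = d₁ − σ√T = 0.833412 − 0.881440 = -0.048028
N(d₁) = 0.797694,  N(d₂) = 0.480847,  e^(−rT) = 0.836951
E₀ = V₀·N(d₁) − D·e^(−rT)·N(d₂)
   = 329.0395·0.797694 − 278.1146·0.836951·0.480847 = 150.546796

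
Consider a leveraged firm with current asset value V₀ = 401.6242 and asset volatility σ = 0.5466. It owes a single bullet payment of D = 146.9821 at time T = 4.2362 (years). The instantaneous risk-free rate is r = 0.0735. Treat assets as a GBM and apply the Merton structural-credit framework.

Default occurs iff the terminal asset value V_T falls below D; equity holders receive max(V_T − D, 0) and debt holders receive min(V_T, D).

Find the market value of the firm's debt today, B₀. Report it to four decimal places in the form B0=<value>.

d₁ = [ln(V₀/D) + (r + σ²/2)T] / (σ√T)
   = [ln(401.6242/146.9821) + (0.0735 + 0.5·0.5466²)·4.2362] / (0.5466·√4.2362)
   = [1.005206 + 0.944189] / 1.125014 = 1.732774
d₂ = d₁ − σ√T = 1.732774 − 1.125014 = 0.607760
N(d₁) = 0.958432,  N(d₂) = 0.728327,  e^(−rT) = 0.732450
E₀ = V₀·N(d₁) − D·e^(−rT)·N(d₂)
   = 401.6242·0.958432 − 146.9821·0.732450·0.728327 = 306.520056
B₀ = V₀ − E₀ = 401.6242 − 306.520056 = 95.104144

B0=95.1041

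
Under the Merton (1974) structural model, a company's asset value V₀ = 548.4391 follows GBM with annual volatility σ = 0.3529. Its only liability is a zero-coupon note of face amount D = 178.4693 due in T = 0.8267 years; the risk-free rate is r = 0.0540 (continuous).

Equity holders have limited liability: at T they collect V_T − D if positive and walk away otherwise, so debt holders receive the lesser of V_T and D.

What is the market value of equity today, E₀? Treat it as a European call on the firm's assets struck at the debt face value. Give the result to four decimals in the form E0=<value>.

d₁ = [ln(V₀/D) + (r + σ²/2)T] / (σ√T)
   = [ln(548.4391/178.4693) + (0.0540 + 0.5·0.3529²)·0.8267] / (0.3529·√0.8267)
   = [1.122660 + 0.096120] / 0.320867 = 3.798389
d₂ = d₁ − σ√T = 3.798389 − 0.320867 = 3.477522
N(d₁) = 0.999927,  N(d₂) = 0.999747,  e^(−rT) = 0.956340
E₀ = V₀·N(d₁) − D·e^(−rT)·N(d₂)
   = 548.4391·0.999927 − 178.4693·0.956340·0.999747 = 377.765023

E0=377.7650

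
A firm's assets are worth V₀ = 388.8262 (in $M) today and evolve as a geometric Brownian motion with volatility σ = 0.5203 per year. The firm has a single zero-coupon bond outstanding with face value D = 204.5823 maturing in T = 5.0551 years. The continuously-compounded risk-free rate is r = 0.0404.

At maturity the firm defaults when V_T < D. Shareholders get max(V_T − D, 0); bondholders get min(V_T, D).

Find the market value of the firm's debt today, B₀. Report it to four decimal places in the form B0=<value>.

B0=129.6694

d₁ = [ln(V₀/D) + (r + σ²/2)T] / (σ√T)
   = [ln(388.8262/204.5823) + (0.0404 + 0.5·0.5203²)·5.0551] / (0.5203·√5.0551)
   = [0.642162 + 0.888464] / 1.169819 = 1.308430
d₂ = d₁ − σ√T = 1.308430 − 1.169819 = 0.138611
N(d₁) = 0.904636,  N(d₂) = 0.555121,  e^(−rT) = 0.815278
E₀ = V₀·N(d₁) − D·e^(−rT)·N(d₂)
   = 388.8262·0.904636 − 204.5823·0.815278·0.555121 = 259.156800
B₀ = V₀ − E₀ = 388.8262 − 259.156800 = 129.669400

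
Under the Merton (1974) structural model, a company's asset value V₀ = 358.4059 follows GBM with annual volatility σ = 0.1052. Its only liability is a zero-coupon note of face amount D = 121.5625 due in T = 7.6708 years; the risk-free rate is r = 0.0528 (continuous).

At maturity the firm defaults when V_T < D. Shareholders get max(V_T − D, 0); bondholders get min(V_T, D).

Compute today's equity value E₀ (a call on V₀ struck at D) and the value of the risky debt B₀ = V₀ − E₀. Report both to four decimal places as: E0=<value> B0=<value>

d₁ = [ln(V₀/D) + (r + σ²/2)T] / (σ√T)
   = [ln(358.4059/121.5625) + (0.0528 + 0.5·0.1052²)·7.6708] / (0.1052·√7.6708)
   = [1.081238 + 0.447465] / 0.291364 = 5.246708
d₂ = d₁ − σ√T = 5.246708 − 0.291364 = 4.955344
N(d₁) = 1.000000,  N(d₂) = 1.000000,  e^(−rT) = 0.666965
E₀ = V₀·N(d₁) − D·e^(−rT)·N(d₂)
   = 358.4059·1.000000 − 121.5625·0.666965·1.000000 = 277.328012
B₀ = V₀ − E₀ = 358.4059 − 277.328012 = 81.077888

E0=277.3280 B0=81.0779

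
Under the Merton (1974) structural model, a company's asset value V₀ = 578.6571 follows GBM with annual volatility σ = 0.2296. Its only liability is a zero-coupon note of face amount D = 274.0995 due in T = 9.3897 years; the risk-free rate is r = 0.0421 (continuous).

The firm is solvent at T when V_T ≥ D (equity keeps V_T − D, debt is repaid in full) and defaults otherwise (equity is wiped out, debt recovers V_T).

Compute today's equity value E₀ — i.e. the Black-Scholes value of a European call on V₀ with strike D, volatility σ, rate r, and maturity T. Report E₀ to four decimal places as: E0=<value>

E0=398.8824

d₁ = [ln(V₀/D) + (r + σ²/2)T] / (σ√T)
   = [ln(578.6571/274.0995) + (0.0421 + 0.5·0.2296²)·9.3897] / (0.2296·√9.3897)
   = [0.747219 + 0.642801] / 0.703554 = 1.975710
d₂ = d₁ − σ√T = 1.975710 − 0.703554 = 1.272156
N(d₁) = 0.975906,  N(d₂) = 0.898341,  e^(−rT) = 0.673474
E₀ = V₀·N(d₁) − D·e^(−rT)·N(d₂)
   = 578.6571·0.975906 − 274.0995·0.673474·0.898341 = 398.882362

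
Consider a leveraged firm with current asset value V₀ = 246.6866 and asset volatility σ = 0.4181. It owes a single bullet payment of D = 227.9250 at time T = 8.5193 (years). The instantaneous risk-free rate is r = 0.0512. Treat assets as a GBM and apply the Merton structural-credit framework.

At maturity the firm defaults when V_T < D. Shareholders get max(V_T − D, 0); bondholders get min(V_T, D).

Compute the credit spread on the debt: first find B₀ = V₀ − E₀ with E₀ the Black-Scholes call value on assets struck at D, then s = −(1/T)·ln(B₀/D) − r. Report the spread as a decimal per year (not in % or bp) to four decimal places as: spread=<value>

d₁ = [ln(V₀/D) + (r + σ²/2)T] / (σ√T)
   = [ln(246.6866/227.9250) + (0.0512 + 0.5·0.4181²)·8.5193] / (0.4181·√8.5193)
   = [0.079102 + 1.180807] / 1.220344 = 1.032422
d₂ = d₁ − σ√T = 1.032422 − 1.220344 = -0.187922
N(d₁) = 0.849063,  N(d₂) = 0.425469,  e^(−rT) = 0.646496
E₀ = V₀·N(d₁) − D·e^(−rT)·N(d₂)
   = 246.6866·0.849063 − 227.9250·0.646496·0.425469 = 146.758427
B₀ = V₀ − E₀ = 246.6866 − 146.758427 = 99.928173
spread = −(1/T)·ln(B₀/D) − r = −(1/8.5193)·ln(99.928173/227.9250) − 0.0512 = 0.04558788

spread=0.0456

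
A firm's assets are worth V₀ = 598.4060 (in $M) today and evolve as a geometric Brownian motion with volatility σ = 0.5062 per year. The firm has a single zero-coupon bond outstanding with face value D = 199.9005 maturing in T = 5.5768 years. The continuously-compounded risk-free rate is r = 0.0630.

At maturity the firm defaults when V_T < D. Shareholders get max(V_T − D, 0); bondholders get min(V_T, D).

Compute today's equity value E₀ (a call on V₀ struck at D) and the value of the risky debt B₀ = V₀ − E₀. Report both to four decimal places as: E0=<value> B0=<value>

E0=474.5947 B0=123.8113

d₁ = [ln(V₀/D) + (r + σ²/2)T] / (σ√T)
   = [ln(598.4060/199.9005) + (0.0630 + 0.5·0.5062²)·5.5768] / (0.5062·√5.5768)
   = [1.096450 + 1.065834] / 1.195404 = 1.808831
d₂ = d₁ − σ√T = 1.808831 − 1.195404 = 0.613427
N(d₁) = 0.964761,  N(d₂) = 0.730203,  e^(−rT) = 0.703746
E₀ = V₀·N(d₁) − D·e^(−rT)·N(d₂)
   = 598.4060·0.964761 − 199.9005·0.703746·0.730203 = 474.594697
B₀ = V₀ − E₀ = 598.4060 − 474.594697 = 123.811303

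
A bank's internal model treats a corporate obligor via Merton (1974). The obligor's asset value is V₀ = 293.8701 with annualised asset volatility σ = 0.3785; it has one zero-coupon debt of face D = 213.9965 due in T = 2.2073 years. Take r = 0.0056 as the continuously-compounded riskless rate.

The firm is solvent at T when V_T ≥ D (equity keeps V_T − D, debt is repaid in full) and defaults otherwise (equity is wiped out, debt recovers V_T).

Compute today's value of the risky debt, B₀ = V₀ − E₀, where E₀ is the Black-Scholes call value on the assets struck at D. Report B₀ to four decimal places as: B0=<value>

d₁ = [ln(V₀/D) + (r + σ²/2)T] / (σ√T)
   = [ln(293.8701/213.9965) + (0.0056 + 0.5·0.3785²)·2.2073] / (0.3785·√2.2073)
   = [0.317178 + 0.170472] / 0.562337 = 0.867186
d₂ = d₁ − σ√T = 0.867186 − 0.562337 = 0.304849
N(d₁) = 0.807080,  N(d₂) = 0.619759,  e^(−rT) = 0.987715
E₀ = V₀·N(d₁) − D·e^(−rT)·N(d₂)
   = 293.8701·0.807080 − 213.9965·0.987715·0.619759 = 106.179596
B₀ = V₀ − E₀ = 293.8701 − 106.179596 = 187.690504

B0=187.6905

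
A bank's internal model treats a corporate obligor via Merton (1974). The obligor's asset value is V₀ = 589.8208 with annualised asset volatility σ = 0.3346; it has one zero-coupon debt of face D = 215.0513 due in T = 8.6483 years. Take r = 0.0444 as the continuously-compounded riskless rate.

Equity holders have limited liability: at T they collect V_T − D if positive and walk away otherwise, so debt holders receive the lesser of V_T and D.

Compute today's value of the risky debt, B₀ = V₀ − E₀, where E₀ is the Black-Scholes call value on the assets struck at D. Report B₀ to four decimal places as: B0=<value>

B0=137.0752

d₁ = [ln(V₀/D) + (r + σ²/2)T] / (σ√T)
   = [ln(589.8208/215.0513) + (0.0444 + 0.5·0.3346²)·8.6483] / (0.3346·√8.6483)
   = [1.008942 + 0.868104] / 0.983991 = 1.907584
d₂ = d₁ − σ√T = 1.907584 − 0.983991 = 0.923593
N(d₁) = 0.971777,  N(d₂) = 0.822151,  e^(−rT) = 0.681142
E₀ = V₀·N(d₁) − D·e^(−rT)·N(d₂)
   = 589.8208·0.971777 − 215.0513·0.681142·0.822151 = 452.745554
B₀ = V₀ − E₀ = 589.8208 − 452.745554 = 137.075246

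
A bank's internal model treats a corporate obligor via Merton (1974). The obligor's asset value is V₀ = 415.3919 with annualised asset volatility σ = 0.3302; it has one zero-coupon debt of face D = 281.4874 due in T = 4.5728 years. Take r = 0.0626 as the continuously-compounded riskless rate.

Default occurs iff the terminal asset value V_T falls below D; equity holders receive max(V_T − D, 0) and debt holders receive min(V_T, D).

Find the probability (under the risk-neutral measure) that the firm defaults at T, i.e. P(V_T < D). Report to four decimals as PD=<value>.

d₁ = [ln(V₀/D) + (r + σ²/2)T] / (σ√T)
   = [ln(415.3919/281.4874) + (0.0626 + 0.5·0.3302²)·4.5728] / (0.3302·√4.5728)
   = [0.389135 + 0.535548] / 0.706103 = 1.309558
d₂ = d₁ − σ√T = 1.309558 − 0.706103 = 0.603455
risk-neutral PD = N(−d₂) = N(-0.603455) = 0.273103

PD=0.2731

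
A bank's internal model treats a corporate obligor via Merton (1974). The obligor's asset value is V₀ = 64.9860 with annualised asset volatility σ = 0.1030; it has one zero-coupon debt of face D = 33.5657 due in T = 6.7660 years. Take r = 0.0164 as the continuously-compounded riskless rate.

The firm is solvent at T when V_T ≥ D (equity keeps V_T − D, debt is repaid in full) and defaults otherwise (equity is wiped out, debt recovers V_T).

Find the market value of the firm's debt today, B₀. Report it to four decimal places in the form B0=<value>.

d₁ = [ln(V₀/D) + (r + σ²/2)T] / (σ√T)
   = [ln(64.9860/33.5657) + (0.0164 + 0.5·0.1030²)·6.7660] / (0.1030·√6.7660)
   = [0.660667 + 0.146853] / 0.267919 = 3.014047
d₂ = d₁ − σ√T = 3.014047 − 0.267919 = 2.746128
N(d₁) = 0.998711,  N(d₂) = 0.996985,  e^(−rT) = 0.894972
E₀ = V₀·N(d₁) − D·e^(−rT)·N(d₂)
   = 64.9860·0.998711 − 33.5657·0.894972·0.996985 = 34.952438
B₀ = V₀ − E₀ = 64.9860 − 34.952438 = 30.033562

B0=30.0336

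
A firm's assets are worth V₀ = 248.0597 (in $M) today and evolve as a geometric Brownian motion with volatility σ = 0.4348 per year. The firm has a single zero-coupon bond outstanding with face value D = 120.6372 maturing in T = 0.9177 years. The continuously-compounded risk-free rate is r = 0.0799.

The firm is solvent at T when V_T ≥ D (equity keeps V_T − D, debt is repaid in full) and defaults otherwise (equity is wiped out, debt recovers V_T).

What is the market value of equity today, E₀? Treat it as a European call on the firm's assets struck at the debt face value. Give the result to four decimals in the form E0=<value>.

d₁ = [ln(V₀/D) + (r + σ²/2)T] / (σ√T)
   = [ln(248.0597/120.6372) + (0.0799 + 0.5·0.4348²)·0.9177] / (0.4348·√0.9177)
   = [0.720882 + 0.160070] / 0.416524 = 2.115010
d₂ = d₁ − σ√T = 2.115010 − 0.416524 = 1.698486
N(d₁) = 0.982785,  N(d₂) = 0.955292,  e^(−rT) = 0.929299
E₀ = V₀·N(d₁) − D·e^(−rT)·N(d₂)
   = 248.0597·0.982785 − 120.6372·0.929299·0.955292 = 136.693509

E0=136.6935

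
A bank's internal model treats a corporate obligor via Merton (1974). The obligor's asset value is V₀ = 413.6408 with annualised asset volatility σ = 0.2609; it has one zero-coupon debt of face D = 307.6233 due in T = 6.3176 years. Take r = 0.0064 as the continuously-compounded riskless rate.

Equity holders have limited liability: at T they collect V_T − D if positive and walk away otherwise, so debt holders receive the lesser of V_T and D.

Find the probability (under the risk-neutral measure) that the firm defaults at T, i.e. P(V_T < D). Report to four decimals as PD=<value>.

PD=0.4265

d₁ = [ln(V₀/D) + (r + σ²/2)T] / (σ√T)
   = [ln(413.6408/307.6233) + (0.0064 + 0.5·0.2609²)·6.3176] / (0.2609·√6.3176)
   = [0.296122 + 0.255448] / 0.655768 = 0.841106
d₂ = d₁ − σ√T = 0.841106 − 0.655768 = 0.185338
risk-neutral PD = N(−d₂) = N(-0.185338) = 0.426482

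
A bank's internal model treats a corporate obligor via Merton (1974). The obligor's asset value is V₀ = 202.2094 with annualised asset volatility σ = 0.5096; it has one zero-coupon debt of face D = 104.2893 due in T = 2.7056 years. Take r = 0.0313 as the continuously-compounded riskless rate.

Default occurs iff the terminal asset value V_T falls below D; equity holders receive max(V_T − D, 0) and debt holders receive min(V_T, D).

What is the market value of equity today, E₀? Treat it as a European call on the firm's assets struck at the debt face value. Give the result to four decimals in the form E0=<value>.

d₁ = [ln(V₀/D) + (r + σ²/2)T] / (σ√T)
   = [ln(202.2094/104.2893) + (0.0313 + 0.5·0.5096²)·2.7056] / (0.5096·√2.7056)
   = [0.662135 + 0.435997] / 0.838226 = 1.310066
d₂ = d₁ − σ√T = 1.310066 − 0.838226 = 0.471840
N(d₁) = 0.904913,  N(d₂) = 0.681480,  e^(−rT) = 0.918801
E₀ = V₀·N(d₁) − D·e^(−rT)·N(d₂)
   = 202.2094·0.904913 − 104.2893·0.918801·0.681480 = 117.681817

E0=117.6818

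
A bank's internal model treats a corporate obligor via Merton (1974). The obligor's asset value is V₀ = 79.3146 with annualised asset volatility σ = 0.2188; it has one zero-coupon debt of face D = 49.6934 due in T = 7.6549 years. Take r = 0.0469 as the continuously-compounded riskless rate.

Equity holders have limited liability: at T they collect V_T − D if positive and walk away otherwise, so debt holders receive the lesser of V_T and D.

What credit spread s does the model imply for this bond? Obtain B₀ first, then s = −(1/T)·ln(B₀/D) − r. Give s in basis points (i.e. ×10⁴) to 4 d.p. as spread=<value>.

d₁ = [ln(V₀/D) + (r + σ²/2)T] / (σ√T)
   = [ln(79.3146/49.6934) + (0.0469 + 0.5·0.2188²)·7.6549] / (0.2188·√7.6549)
   = [0.467550 + 0.542248] / 0.605365 = 1.668082
d₂ = d₁ − σ√T = 1.668082 − 0.605365 = 1.062718
N(d₁) = 0.952350,  N(d₂) = 0.856045,  e^(−rT) = 0.698364
E₀ = V₀·N(d₁) − D·e^(−rT)·N(d₂)
   = 79.3146·0.952350 − 49.6934·0.698364·0.856045 = 45.827028
B₀ = V₀ − E₀ = 79.3146 − 45.827028 = 33.487572
spread = −(1/T)·ln(B₀/D) − r = −(1/7.6549)·ln(33.487572/49.6934) − 0.0469 = 0.00466145
in basis points: 0.00466145 × 10⁴ = 46.6145 bp

spread=46.6145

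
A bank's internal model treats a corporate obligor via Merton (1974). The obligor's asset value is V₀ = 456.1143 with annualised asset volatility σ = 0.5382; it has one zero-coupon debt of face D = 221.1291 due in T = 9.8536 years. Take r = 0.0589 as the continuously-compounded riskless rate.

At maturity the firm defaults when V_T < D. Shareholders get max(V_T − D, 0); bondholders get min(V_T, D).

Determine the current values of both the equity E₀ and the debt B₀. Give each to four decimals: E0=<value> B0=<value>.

d₁ = [ln(V₀/D) + (r + σ²/2)T] / (σ√T)
   = [ln(456.1143/221.1291) + (0.0589 + 0.5·0.5382²)·9.8536] / (0.5382·√9.8536)
   = [0.723997 + 2.007470] / 1.689434 = 1.616794
d₂ = d₁ − σ√T = 1.616794 − 1.689434 = -0.072639
N(d₁) = 0.947039,  N(d₂) = 0.471047,  e^(−rT) = 0.559687
E₀ = V₀·N(d₁) − D·e^(−rT)·N(d₂)
   = 456.1143·0.947039 − 221.1291·0.559687·0.471047 = 373.659671
B₀ = V₀ − E₀ = 456.1143 − 373.659671 = 82.454629

E0=373.6597 B0=82.4546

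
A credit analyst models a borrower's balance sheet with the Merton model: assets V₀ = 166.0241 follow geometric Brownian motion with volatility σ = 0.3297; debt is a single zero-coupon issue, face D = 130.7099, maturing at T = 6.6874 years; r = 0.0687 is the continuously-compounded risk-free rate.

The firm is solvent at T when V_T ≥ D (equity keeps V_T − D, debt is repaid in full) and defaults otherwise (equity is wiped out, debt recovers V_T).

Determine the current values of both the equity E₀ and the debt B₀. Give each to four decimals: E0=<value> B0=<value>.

E0=94.4499 B0=71.5742

d₁ = [ln(V₀/D) + (r + σ²/2)T] / (σ√T)
   = [ln(166.0241/130.7099) + (0.0687 + 0.5·0.3297²)·6.6874] / (0.3297·√6.6874)
   = [0.239153 + 0.822892] / 0.852604 = 1.245647
d₂ = d₁ − σ√T = 1.245647 − 0.852604 = 0.393043
N(d₁) = 0.893553,  N(d₂) = 0.652856,  e^(−rT) = 0.631647
E₀ = V₀·N(d₁) − D·e^(−rT)·N(d₂)
   = 166.0241·0.893553 − 130.7099·0.631647·0.652856 = 94.449888
B₀ = V₀ − E₀ = 166.0241 − 94.449888 = 71.574212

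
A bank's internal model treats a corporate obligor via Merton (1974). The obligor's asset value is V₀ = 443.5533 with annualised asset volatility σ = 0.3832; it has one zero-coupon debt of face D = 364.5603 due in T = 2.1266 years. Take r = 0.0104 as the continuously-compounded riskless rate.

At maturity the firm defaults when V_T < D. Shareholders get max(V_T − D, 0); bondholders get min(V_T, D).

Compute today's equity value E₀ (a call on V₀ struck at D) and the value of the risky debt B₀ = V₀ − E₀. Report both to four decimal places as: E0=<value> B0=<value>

E0=137.9539 B0=305.5994

d₁ = [ln(V₀/D) + (r + σ²/2)T] / (σ√T)
   = [ln(443.5533/364.5603) + (0.0104 + 0.5·0.3832²)·2.1266] / (0.3832·√2.1266)
   = [0.196126 + 0.178254] / 0.558815 = 0.669953
d₂ = d₁ − σ√T = 0.669953 − 0.558815 = 0.111137
N(d₁) = 0.748556,  N(d₂) = 0.544246,  e^(−rT) = 0.978126
E₀ = V₀·N(d₁) − D·e^(−rT)·N(d₂)
   = 443.5533·0.748556 − 364.5603·0.978126·0.544246 = 137.953928
B₀ = V₀ − E₀ = 443.5533 − 137.953928 = 305.599372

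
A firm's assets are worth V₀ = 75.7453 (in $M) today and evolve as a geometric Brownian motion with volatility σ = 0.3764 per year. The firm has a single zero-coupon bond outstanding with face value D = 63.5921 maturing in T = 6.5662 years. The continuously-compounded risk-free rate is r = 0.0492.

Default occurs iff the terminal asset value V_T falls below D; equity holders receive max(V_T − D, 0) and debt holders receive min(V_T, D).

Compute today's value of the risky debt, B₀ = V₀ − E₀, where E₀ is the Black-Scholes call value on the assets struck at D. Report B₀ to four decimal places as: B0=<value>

B0=35.6872

d₁ = [ln(V₀/D) + (r + σ²/2)T] / (σ√T)
   = [ln(75.7453/63.5921) + (0.0492 + 0.5·0.3764²)·6.5662] / (0.3764·√6.5662)
   = [0.174887 + 0.788197] / 0.964510 = 0.998521
d₂ = d₁ − σ√T = 0.998521 − 0.964510 = 0.034012
N(d₁) = 0.840987,  N(d₂) = 0.513566,  e^(−rT) = 0.723933
E₀ = V₀·N(d₁) − D·e^(−rT)·N(d₂)
   = 75.7453·0.840987 − 63.5921·0.723933·0.513566 = 40.058063
B₀ = V₀ − E₀ = 75.7453 − 40.058063 = 35.687237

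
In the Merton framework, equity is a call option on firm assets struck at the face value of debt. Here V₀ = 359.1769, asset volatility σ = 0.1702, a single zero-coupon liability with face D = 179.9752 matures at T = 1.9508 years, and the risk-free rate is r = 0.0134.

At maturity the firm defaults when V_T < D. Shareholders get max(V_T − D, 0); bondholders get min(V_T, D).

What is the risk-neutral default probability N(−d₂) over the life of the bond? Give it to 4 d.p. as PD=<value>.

d₁ = [ln(V₀/D) + (r + σ²/2)T] / (σ√T)
   = [ln(359.1769/179.9752) + (0.0134 + 0.5·0.1702²)·1.9508] / (0.1702·√1.9508)
   = [0.690996 + 0.054396] / 0.237720 = 3.135587
d₂ = d₁ − σ√T = 3.135587 − 0.237720 = 2.897867
risk-neutral PD = N(−d₂) = N(-2.897867) = 0.001879

PD=0.0019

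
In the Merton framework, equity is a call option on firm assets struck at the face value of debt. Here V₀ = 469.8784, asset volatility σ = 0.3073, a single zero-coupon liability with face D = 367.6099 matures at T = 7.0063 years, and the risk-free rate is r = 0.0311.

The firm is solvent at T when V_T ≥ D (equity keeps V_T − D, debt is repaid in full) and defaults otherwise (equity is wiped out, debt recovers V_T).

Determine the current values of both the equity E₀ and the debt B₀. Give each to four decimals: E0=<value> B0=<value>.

d₁ = [ln(V₀/D) + (r + σ²/2)T] / (σ√T)
   = [ln(469.8784/367.6099) + (0.0311 + 0.5·0.3073²)·7.0063] / (0.3073·√7.0063)
   = [0.245452 + 0.548710] / 0.813405 = 0.976342
d₂ = d₁ − σ√T = 0.976342 − 0.813405 = 0.162937
N(d₁) = 0.835552,  N(d₂) = 0.564716,  e^(−rT) = 0.804209
E₀ = V₀·N(d₁) − D·e^(−rT)·N(d₂)
   = 469.8784·0.835552 − 367.6099·0.804209·0.564716 = 225.658144
B₀ = V₀ − E₀ = 469.8784 − 225.658144 = 244.220256

E0=225.6581 B0=244.2203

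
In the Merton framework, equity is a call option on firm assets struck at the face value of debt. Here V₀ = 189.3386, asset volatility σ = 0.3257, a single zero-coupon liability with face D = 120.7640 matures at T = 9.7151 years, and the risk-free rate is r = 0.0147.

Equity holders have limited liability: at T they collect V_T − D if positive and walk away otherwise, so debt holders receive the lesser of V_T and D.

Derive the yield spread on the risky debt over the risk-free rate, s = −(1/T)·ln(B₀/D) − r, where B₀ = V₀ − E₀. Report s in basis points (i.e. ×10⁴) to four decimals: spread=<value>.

spread=256.8843

d₁ = [ln(V₀/D) + (r + σ²/2)T] / (σ√T)
   = [ln(189.3386/120.7640) + (0.0147 + 0.5·0.3257²)·9.7151] / (0.3257·√9.7151)
   = [0.449699 + 0.658103] / 1.015176 = 1.091241
d₂ = d₁ − σ√T = 1.091241 − 1.015176 = 0.076065
N(d₁) = 0.862417,  N(d₂) = 0.530316,  e^(−rT) = 0.866917
E₀ = V₀·N(d₁) − D·e^(−rT)·N(d₂)
   = 189.3386·0.862417 − 120.7640·0.866917·0.530316 = 107.768680
B₀ = V₀ − E₀ = 189.3386 − 107.768680 = 81.569920
spread = −(1/T)·ln(B₀/D) − r = −(1/9.7151)·ln(81.569920/120.7640) − 0.0147 = 0.02568843
in basis points: 0.02568843 × 10⁴ = 256.8843 bp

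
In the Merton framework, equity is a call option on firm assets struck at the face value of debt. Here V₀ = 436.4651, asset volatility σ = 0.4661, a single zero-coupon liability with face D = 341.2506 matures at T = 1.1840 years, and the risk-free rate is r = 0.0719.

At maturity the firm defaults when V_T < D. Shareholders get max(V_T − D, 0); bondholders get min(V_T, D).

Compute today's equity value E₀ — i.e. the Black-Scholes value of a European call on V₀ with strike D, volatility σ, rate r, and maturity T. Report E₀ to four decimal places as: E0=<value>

d₁ = [ln(V₀/D) + (r + σ²/2)T] / (σ√T)
   = [ln(436.4651/341.2506) + (0.0719 + 0.5·0.4661²)·1.1840] / (0.4661·√1.1840)
   = [0.246091 + 0.213741] / 0.507172 = 0.906660
d₂ = d₁ − σ√T = 0.906660 − 0.507172 = 0.399489
N(d₁) = 0.817707,  N(d₂) = 0.655233,  e^(−rT) = 0.918393
E₀ = V₀·N(d₁) − D·e^(−rT)·N(d₂)
   = 436.4651·0.817707 − 341.2506·0.918393·0.655233 = 151.548841

E0=151.5488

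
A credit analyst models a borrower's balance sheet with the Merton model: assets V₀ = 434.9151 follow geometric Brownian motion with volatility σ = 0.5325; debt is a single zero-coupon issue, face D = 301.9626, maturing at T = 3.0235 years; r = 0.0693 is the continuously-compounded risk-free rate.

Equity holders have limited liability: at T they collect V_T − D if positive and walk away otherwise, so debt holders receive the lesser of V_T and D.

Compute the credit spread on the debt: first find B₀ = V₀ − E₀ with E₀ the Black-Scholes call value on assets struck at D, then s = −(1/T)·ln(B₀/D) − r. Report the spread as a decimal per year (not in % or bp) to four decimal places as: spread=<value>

d₁ = [ln(V₀/D) + (r + σ²/2)T] / (σ√T)
   = [ln(434.9151/301.9626) + (0.0693 + 0.5·0.5325²)·3.0235] / (0.5325·√3.0235)
   = [0.364848 + 0.638195] / 0.925922 = 1.083290
d₂ = d₁ − σ√T = 1.083290 − 0.925922 = 0.157367
N(d₁) = 0.860660,  N(d₂) = 0.562522,  e^(−rT) = 0.810966
E₀ = V₀·N(d₁) − D·e^(−rT)·N(d₂)
   = 434.9151·0.860660 − 301.9626·0.810966·0.562522 = 236.562729
B₀ = V₀ − E₀ = 434.9151 − 236.562729 = 198.352371
spread = −(1/T)·ln(B₀/D) − r = −(1/3.0235)·ln(198.352371/301.9626) − 0.0693 = 0.06969721

spread=0.0697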